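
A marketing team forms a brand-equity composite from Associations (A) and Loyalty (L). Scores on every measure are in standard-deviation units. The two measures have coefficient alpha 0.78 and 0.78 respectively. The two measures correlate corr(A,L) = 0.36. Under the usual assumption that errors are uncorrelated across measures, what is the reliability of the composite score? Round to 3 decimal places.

Var(A+L) = 2 + 2·[0.36] = 2 + 0.72 = 2.72.
With uncorrelated errors the cross-covariances are all true-score covariance, so they carry over unchanged; only the diagonal terms shrink to ρᵢσᵢ².
True-score variance = [0.78 + 0.78] + 0.72 = 1.56 + 0.72 = 2.28.
Reliability = 2.28 / 2.72 = 0.838.

0.838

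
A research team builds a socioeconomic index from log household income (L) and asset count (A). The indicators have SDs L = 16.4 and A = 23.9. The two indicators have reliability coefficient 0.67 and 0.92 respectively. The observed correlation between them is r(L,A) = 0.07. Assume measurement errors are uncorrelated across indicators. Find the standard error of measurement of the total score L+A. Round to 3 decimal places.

Var(total) = 840.17 + 54.8744 = 895.044.
True-score variance = 705.716 + 54.8744 = 760.591, so reliability = 0.8498.
Error variance = 895.044 − 760.591 = 134.454; SEM = √134.454 = 11.595.

11.595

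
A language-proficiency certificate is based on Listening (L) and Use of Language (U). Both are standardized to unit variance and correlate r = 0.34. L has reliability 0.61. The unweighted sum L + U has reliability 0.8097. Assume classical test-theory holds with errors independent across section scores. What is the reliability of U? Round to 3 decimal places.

0.880

Var(L+U) = 2 + 2·0.34 = 2.680.
True-score variance = ρ_L + ρ_U + 2·0.34, so 0.8097 = (0.61 + ρ_U + 0.68) / 2.680.
ρ_U = 0.8097·2.680 − 0.61 − 0.68 = 0.880.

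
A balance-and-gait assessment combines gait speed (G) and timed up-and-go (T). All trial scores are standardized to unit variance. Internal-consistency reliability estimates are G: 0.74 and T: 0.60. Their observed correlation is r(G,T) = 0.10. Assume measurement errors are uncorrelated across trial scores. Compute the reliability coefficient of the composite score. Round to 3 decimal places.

Var(G+T) = 2 + 2·[0.10] = 2 + 0.2 = 2.2.
With uncorrelated errors the cross-covariances are all true-score covariance, so they carry over unchanged; only the diagonal terms shrink to ρᵢσᵢ².
True-score variance = [0.74 + 0.60] + 0.2 = 1.34 + 0.2 = 1.54.
Reliability = 1.54 / 2.2 = 0.700.

0.700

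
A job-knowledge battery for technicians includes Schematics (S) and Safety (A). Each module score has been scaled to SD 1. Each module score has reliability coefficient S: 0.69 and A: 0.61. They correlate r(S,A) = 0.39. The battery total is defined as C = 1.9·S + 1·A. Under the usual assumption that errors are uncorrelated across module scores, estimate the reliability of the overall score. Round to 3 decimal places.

Var(C) = 1.9² + 1 + 2·[1.9·0.39] = 4.61 + 1.482 = 6.092.
Under uncorrelated errors the observed covariances equal the true-score covariances, so only the own-variance terms attenuate.
True-score variance = [1.9²·0.69 + 0.61] + 1.482 = 3.1009 + 1.482 = 4.5829.
Reliability = 4.5829 / 6.092 = 0.752.

0.752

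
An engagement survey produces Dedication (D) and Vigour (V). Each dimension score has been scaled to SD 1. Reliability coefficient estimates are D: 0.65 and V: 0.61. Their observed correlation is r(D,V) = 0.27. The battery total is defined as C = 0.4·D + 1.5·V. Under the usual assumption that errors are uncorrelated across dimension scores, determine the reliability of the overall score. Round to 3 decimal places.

0.659

Var(C) = 0.4² + 1.5² + 2·[0.6·0.27] = 2.41 + 0.324 = 2.734.
With uncorrelated errors the cross-covariances are all true-score covariance, so they carry over unchanged; only the diagonal terms shrink to ρᵢσᵢ².
True-score variance = [0.4²·0.65 + 1.5²·0.61] + 0.324 = 1.4765 + 0.324 = 1.8005.
Reliability = 1.8005 / 2.734 = 0.659.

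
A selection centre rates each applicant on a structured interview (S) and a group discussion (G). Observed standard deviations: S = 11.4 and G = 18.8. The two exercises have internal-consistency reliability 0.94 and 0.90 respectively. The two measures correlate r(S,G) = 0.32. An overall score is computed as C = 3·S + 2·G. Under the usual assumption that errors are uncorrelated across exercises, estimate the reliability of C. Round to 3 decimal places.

Var(C) = 3²·11.4² + 2²·18.8² + 2·[6·11.4·18.8·0.32] = 2583.4 + 822.989 = 3406.39.
Under uncorrelated errors the observed covariances equal the true-score covariances, so only the own-variance terms attenuate.
True-score variance = [3²·11.4²·0.94 + 2²·18.8²·0.90] + 822.989 = 2371.85 + 822.989 = 3194.83.
Reliability = 3194.83 / 3406.39 = 0.938.

0.938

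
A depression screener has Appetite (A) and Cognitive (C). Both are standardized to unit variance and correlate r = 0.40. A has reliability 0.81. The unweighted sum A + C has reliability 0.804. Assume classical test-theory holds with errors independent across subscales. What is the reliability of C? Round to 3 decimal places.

Var(A+C) = 2 + 2·0.40 = 2.800.
True-score variance = ρ_A + ρ_C + 2·0.40, so 0.804 = (0.81 + ρ_C + 0.80) / 2.800.
ρ_C = 0.804·2.800 − 0.81 − 0.80 = 0.641.

0.641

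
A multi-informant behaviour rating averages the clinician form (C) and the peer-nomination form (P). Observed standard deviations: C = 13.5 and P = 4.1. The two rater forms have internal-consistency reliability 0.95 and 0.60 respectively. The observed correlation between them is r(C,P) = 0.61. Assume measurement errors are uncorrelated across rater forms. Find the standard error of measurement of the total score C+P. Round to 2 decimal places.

3.98

Var(total) = 199.06 + 67.527 = 266.587.
True-score variance = 183.224 + 67.527 = 250.75, so reliability = 0.9406.
Error variance = 266.587 − 250.75 = 15.8365; SEM = √15.8365 = 3.98.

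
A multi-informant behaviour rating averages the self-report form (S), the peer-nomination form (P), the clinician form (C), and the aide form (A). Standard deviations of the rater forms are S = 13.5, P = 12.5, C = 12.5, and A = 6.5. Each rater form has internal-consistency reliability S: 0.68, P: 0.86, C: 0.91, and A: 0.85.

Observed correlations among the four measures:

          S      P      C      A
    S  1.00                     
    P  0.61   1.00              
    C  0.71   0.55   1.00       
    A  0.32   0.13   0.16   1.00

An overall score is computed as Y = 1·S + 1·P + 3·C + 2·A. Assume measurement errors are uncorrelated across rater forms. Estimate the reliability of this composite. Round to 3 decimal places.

Var(Y) = 13.5² + 12.5² + 3²·12.5² + 2²·6.5² + 2·[13.5·12.5·0.61 + 3·13.5·12.5·0.71 + 2·13.5·6.5·0.32 + 3·12.5·12.5·0.55 + 2·12.5·6.5·0.13 + 6·12.5·6.5·0.16] = 1913.75 + 1750.94 = 3664.69.
Under uncorrelated errors the observed covariances equal the true-score covariances, so only the own-variance terms attenuate.
True-score variance = [13.5²·0.68 + 12.5²·0.86 + 3²·12.5²·0.91 + 2²·6.5²·0.85] + 1750.94 = 1681.64 + 1750.94 = 3432.59.
Reliability = 3432.59 / 3664.69 = 0.937.

0.937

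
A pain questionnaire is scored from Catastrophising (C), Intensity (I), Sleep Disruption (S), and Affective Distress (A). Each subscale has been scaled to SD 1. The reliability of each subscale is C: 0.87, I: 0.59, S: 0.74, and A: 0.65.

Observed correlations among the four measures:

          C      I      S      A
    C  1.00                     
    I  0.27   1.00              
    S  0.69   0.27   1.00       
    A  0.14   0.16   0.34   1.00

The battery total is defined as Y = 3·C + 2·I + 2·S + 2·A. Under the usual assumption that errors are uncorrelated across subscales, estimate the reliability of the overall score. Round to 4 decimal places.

Var(Y) = 3² + 2² + 2² + 2² + 2·[6·0.27 + 6·0.69 + 6·0.14 + 4·0.27 + 4·0.16 + 4·0.34] = 21 + 19.36 = 40.36.
Because errors are independent across components, Cov(Tᵢ,Tⱼ) = Cov(Xᵢ,Xⱼ); the off-diagonal part of the true-score variance is the same as above.
True-score variance = [3²·0.87 + 2²·0.59 + 2²·0.74 + 2²·0.65] + 19.36 = 15.75 + 19.36 = 35.11.
Reliability = 35.11 / 40.36 = 0.8699.

0.8699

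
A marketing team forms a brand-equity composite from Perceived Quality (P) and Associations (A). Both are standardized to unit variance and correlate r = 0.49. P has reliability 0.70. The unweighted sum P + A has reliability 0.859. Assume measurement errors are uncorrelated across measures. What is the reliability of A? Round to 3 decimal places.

0.880

Var(P+A) = 2 + 2·0.49 = 2.980.
True-score variance = ρ_P + ρ_A + 2·0.49, so 0.859 = (0.70 + ρ_A + 0.98) / 2.980.
ρ_A = 0.859·2.980 − 0.70 − 0.98 = 0.880.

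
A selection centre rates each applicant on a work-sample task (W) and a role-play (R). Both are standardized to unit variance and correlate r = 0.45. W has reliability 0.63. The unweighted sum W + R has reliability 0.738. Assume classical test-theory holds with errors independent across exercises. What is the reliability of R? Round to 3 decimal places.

0.610

Var(W+R) = 2 + 2·0.45 = 2.900.
True-score variance = ρ_W + ρ_R + 2·0.45, so 0.738 = (0.63 + ρ_R + 0.90) / 2.900.
ρ_R = 0.738·2.900 − 0.63 − 0.90 = 0.610.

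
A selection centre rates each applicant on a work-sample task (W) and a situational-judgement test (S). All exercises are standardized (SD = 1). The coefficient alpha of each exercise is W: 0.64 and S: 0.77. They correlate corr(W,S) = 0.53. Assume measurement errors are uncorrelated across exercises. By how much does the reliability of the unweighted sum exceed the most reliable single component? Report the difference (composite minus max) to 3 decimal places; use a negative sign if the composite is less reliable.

Var(sum) = 2 + 1.06 = 3.06; true-score variance = 1.41 + 1.06 = 2.47; composite reliability = 0.8072.
Max component reliability = 0.7700.
Difference = 0.8072 − 0.7700 = 0.037.

0.037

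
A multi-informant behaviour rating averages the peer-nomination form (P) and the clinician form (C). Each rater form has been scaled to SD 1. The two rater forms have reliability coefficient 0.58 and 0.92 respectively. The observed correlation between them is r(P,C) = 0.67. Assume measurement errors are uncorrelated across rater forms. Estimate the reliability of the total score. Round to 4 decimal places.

Var(P+C) = 2 + 2·[0.67] = 2 + 1.34 = 3.34.
Under uncorrelated errors the observed covariances equal the true-score covariances, so only the own-variance terms attenuate.
True-score variance = [0.58 + 0.92] + 1.34 = 1.5 + 1.34 = 2.84.
Reliability = 2.84 / 3.34 = 0.8503.

0.8503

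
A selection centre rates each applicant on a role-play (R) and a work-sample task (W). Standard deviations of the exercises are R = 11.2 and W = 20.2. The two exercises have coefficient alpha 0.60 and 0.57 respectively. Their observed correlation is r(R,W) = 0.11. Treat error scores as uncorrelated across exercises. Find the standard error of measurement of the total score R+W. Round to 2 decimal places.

Var(total) = 533.48 + 49.7728 = 583.253.
True-score variance = 307.847 + 49.7728 = 357.62, so reliability = 0.6131.
Error variance = 583.253 − 357.62 = 225.633; SEM = √225.633 = 15.02.

15.02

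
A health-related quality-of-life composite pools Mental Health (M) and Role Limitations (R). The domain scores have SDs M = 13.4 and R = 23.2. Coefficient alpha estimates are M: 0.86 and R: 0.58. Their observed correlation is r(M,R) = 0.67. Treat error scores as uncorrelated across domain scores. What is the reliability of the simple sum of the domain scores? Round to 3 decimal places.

Var(M+R) = 13.4² + 23.2² + 2·[13.4·23.2·0.67] = 717.8 + 416.579 = 1134.38.
Because errors are independent across components, Cov(Tᵢ,Tⱼ) = Cov(Xᵢ,Xⱼ); the off-diagonal part of the true-score variance is the same as above.
True-score variance = [13.4²·0.86 + 23.2²·0.58] + 416.579 = 466.601 + 416.579 = 883.18.
Reliability = 883.18 / 1134.38 = 0.779.

0.779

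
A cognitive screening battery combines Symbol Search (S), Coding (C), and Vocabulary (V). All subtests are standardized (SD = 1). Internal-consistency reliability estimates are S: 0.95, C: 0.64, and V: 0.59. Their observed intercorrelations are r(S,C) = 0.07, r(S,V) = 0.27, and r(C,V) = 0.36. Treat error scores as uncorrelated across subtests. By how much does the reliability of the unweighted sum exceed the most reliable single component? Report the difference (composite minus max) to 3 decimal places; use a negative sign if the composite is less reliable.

Var(sum) = 3 + 1.4 = 4.4; true-score variance = 2.18 + 1.4 = 3.58; composite reliability = 0.8136.
Max component reliability = 0.9500.
Difference = 0.8136 − 0.9500 = -0.136.

-0.136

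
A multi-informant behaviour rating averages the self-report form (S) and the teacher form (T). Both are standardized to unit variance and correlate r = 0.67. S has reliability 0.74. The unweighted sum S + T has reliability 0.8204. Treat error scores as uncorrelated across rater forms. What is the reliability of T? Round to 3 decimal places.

Var(S+T) = 2 + 2·0.67 = 3.340.
True-score variance = ρ_S + ρ_T + 2·0.67, so 0.8204 = (0.74 + ρ_T + 1.34) / 3.340.
ρ_T = 0.8204·3.340 − 0.74 − 1.34 = 0.660.

0.660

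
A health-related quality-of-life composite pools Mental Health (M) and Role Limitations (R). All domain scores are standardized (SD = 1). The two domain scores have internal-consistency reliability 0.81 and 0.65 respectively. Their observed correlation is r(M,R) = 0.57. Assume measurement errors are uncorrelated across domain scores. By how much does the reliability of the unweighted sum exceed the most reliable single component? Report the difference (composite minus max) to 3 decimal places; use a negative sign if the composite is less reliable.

0.018

Var(sum) = 2 + 1.14 = 3.14; true-score variance = 1.46 + 1.14 = 2.6; composite reliability = 0.8280.
Max component reliability = 0.8100.
Difference = 0.8280 − 0.8100 = 0.018.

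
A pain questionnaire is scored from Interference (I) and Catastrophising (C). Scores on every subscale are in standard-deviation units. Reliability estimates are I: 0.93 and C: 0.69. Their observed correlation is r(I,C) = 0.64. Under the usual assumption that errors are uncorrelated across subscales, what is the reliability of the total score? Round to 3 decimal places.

0.884

Var(I+C) = 2 + 2·[0.64] = 2 + 1.28 = 3.28.
Under uncorrelated errors the observed covariances equal the true-score covariances, so only the own-variance terms attenuate.
True-score variance = [0.93 + 0.69] + 1.28 = 1.62 + 1.28 = 2.9.
Reliability = 2.9 / 3.28 = 0.884.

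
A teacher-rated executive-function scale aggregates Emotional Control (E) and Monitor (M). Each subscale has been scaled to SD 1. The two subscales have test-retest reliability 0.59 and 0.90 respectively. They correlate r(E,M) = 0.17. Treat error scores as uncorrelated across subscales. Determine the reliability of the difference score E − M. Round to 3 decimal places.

Var(E−M) = 1 + 1 − 2·0.17 = 2 − 0.34 = 1.66.
Under uncorrelated errors the observed covariances equal the true-score covariances, so only the own-variance terms attenuate.
True-score variance = [0.59 + 0.90] − 0.34 = 1.49 − 0.34 = 1.15.
Reliability = 1.15 / 1.66 = 0.693.

0.693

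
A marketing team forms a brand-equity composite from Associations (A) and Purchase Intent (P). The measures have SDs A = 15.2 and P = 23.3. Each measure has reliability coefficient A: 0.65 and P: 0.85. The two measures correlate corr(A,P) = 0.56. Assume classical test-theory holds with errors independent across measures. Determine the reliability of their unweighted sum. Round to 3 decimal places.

0.861

Var(A+P) = 15.2² + 23.3² + 2·[15.2·23.3·0.56] = 773.93 + 396.659 = 1170.59.
With uncorrelated errors the cross-covariances are all true-score covariance, so they carry over unchanged; only the diagonal terms shrink to ρᵢσᵢ².
True-score variance = [15.2²·0.65 + 23.3²·0.85] + 396.659 = 611.632 + 396.659 = 1008.29.
Reliability = 1008.29 / 1170.59 = 0.861.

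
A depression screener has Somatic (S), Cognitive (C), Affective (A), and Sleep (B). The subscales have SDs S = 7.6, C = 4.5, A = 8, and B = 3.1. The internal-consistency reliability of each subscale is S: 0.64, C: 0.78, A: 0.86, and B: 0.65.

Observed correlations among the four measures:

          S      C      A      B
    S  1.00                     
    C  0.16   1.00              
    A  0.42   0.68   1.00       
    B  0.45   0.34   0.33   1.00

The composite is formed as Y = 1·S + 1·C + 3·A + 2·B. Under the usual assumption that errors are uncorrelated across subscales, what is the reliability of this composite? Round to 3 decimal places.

Var(Y) = 7.6² + 4.5² + 3²·8² + 2²·3.1² + 2·[7.6·4.5·0.16 + 3·7.6·8·0.42 + 2·7.6·3.1·0.45 + 3·4.5·8·0.68 + 2·4.5·3.1·0.34 + 6·8·3.1·0.33] = 692.45 + 470.628 = 1163.08.
Because errors are independent across components, Cov(Tᵢ,Tⱼ) = Cov(Xᵢ,Xⱼ); the off-diagonal part of the true-score variance is the same as above.
True-score variance = [7.6²·0.64 + 4.5²·0.78 + 3²·8²·0.86 + 2²·3.1²·0.65] + 470.628 = 573.107 + 470.628 = 1043.74.
Reliability = 1043.74 / 1163.08 = 0.897.

0.897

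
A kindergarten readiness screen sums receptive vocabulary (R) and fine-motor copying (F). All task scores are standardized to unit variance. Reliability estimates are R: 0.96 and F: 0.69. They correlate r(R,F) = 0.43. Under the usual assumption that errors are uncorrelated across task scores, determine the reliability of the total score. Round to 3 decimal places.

Var(R+F) = 2 + 2·[0.43] = 2 + 0.86 = 2.86.
With uncorrelated errors the cross-covariances are all true-score covariance, so they carry over unchanged; only the diagonal terms shrink to ρᵢσᵢ².
True-score variance = [0.96 + 0.69] + 0.86 = 1.65 + 0.86 = 2.51.
Reliability = 2.51 / 2.86 = 0.878.

0.878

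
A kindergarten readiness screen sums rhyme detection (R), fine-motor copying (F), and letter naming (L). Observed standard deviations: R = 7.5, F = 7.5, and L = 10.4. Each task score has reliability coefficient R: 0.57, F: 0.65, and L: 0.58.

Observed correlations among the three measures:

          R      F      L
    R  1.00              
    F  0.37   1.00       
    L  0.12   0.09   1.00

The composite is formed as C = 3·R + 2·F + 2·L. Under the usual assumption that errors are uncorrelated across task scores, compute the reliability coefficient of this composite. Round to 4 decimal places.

0.6978

Var(C) = 3²·7.5² + 2²·7.5² + 2²·10.4² + 2·[6·7.5·7.5·0.37 + 6·7.5·10.4·0.12 + 4·7.5·10.4·0.09] = 1163.89 + 418.23 = 1582.12.
Under uncorrelated errors the observed covariances equal the true-score covariances, so only the own-variance terms attenuate.
True-score variance = [3²·7.5²·0.57 + 2²·7.5²·0.65 + 2²·10.4²·0.58] + 418.23 = 685.744 + 418.23 = 1103.97.
Reliability = 1103.97 / 1582.12 = 0.6978.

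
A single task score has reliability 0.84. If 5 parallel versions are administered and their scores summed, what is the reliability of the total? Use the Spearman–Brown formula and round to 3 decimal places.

ρ_k = kρ / (1 + (k−1)ρ) = 5·0.84 / (1 + 4·0.84) = 4.200 / 4.360 = 0.963.

0.963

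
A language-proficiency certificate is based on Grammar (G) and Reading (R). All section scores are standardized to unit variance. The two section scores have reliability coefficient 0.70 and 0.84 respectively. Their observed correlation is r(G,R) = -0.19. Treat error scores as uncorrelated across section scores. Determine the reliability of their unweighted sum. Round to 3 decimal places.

0.716

Var(G+R) = 2 + 2·[(-0.19)] = 2 − 0.38 = 1.62.
Under uncorrelated errors the observed covariances equal the true-score covariances, so only the own-variance terms attenuate.
True-score variance = [0.70 + 0.84] − 0.38 = 1.54 − 0.38 = 1.16.
Reliability = 1.16 / 1.62 = 0.716.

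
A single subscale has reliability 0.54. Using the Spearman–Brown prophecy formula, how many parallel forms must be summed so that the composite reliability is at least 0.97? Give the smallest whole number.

28

k ≥ ρ*(1−ρ₁)/(ρ₁(1−ρ*)) = 0.97·0.46 / (0.54·0.03) = 27.543.
Smallest integer k = 28.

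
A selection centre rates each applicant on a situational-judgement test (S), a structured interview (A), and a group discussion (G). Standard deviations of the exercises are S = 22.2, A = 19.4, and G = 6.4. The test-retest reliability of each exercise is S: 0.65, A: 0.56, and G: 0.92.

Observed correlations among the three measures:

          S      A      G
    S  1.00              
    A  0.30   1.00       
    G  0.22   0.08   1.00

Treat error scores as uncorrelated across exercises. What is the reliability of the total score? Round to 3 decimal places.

Var(S+A+G) = 22.2² + 19.4² + 6.4² + 2·[22.2·19.4·0.30 + 22.2·6.4·0.22 + 19.4·6.4·0.08] = 910.16 + 340.789 = 1250.95.
Because errors are independent across components, Cov(Tᵢ,Tⱼ) = Cov(Xᵢ,Xⱼ); the off-diagonal part of the true-score variance is the same as above.
True-score variance = [22.2²·0.65 + 19.4²·0.56 + 6.4²·0.92] + 340.789 = 568.791 + 340.789 = 909.58.
Reliability = 909.58 / 1250.95 = 0.727.

0.727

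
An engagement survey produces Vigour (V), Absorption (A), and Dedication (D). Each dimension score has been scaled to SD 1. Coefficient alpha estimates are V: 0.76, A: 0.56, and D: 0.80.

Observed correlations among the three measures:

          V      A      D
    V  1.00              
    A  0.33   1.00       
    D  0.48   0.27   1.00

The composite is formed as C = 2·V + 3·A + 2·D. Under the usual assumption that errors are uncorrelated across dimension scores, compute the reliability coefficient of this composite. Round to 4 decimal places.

Var(C) = 2² + 3² + 2² + 2·[6·0.33 + 4·0.48 + 6·0.27] = 17 + 11.04 = 28.04.
Under uncorrelated errors the observed covariances equal the true-score covariances, so only the own-variance terms attenuate.
True-score variance = [2²·0.76 + 3²·0.56 + 2²·0.80] + 11.04 = 11.28 + 11.04 = 22.32.
Reliability = 22.32 / 28.04 = 0.7960.

0.7960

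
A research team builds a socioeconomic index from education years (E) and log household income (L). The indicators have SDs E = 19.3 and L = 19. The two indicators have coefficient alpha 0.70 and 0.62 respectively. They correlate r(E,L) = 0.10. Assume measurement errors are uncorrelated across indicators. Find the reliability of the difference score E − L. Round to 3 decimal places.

0.623

Var(E−L) = 19.3² + 19² − 2·19.3·19·0.10 = 733.49 − 73.34 = 660.15.
Under uncorrelated errors the observed covariances equal the true-score covariances, so only the own-variance terms attenuate.
True-score variance = [19.3²·0.70 + 19²·0.62] − 73.34 = 484.563 − 73.34 = 411.223.
Reliability = 411.223 / 660.15 = 0.623.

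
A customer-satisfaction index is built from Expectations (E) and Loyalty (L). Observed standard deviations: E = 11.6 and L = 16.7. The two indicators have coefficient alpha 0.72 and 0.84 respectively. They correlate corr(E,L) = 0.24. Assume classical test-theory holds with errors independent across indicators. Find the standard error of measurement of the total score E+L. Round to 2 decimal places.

Var(total) = 413.45 + 92.9856 = 506.436.
True-score variance = 331.151 + 92.9856 = 424.136, so reliability = 0.8375.
Error variance = 506.436 − 424.136 = 82.2992; SEM = √82.2992 = 9.07.

9.07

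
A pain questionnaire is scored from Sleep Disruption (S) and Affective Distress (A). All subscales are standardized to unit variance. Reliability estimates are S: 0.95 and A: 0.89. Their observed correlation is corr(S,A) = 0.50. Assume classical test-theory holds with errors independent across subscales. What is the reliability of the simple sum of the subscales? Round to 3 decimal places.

Var(S+A) = 2 + 2·[0.50] = 2 + 1 = 3.
Because errors are independent across components, Cov(Tᵢ,Tⱼ) = Cov(Xᵢ,Xⱼ); the off-diagonal part of the true-score variance is the same as above.
True-score variance = [0.95 + 0.89] + 1 = 1.84 + 1 = 2.84.
Reliability = 2.84 / 3 = 0.947.

0.947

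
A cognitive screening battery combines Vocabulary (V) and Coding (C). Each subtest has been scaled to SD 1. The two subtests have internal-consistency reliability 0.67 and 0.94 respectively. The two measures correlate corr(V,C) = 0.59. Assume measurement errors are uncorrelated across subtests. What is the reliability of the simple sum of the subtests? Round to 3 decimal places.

Var(V+C) = 2 + 2·[0.59] = 2 + 1.18 = 3.18.
Because errors are independent across components, Cov(Tᵢ,Tⱼ) = Cov(Xᵢ,Xⱼ); the off-diagonal part of the true-score variance is the same as above.
True-score variance = [0.67 + 0.94] + 1.18 = 1.61 + 1.18 = 2.79.
Reliability = 2.79 / 3.18 = 0.877.

0.877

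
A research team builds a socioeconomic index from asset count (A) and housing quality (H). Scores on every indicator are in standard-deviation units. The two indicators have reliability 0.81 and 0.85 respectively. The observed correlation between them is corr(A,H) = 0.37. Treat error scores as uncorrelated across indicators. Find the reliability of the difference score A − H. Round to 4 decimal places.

0.7302

Var(A−H) = 1 + 1 − 2·0.37 = 2 − 0.74 = 1.26.
Because errors are independent across components, Cov(Tᵢ,Tⱼ) = Cov(Xᵢ,Xⱼ); the off-diagonal part of the true-score variance is the same as above.
True-score variance = [0.81 + 0.85] − 0.74 = 1.66 − 0.74 = 0.92.
Reliability = 0.92 / 1.26 = 0.7302.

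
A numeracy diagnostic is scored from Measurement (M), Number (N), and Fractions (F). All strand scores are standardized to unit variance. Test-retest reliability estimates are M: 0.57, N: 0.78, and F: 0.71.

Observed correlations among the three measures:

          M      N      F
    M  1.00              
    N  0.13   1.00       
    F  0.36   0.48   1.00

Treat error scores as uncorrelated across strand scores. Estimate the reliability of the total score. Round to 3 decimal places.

Var(M+N+F) = 3 + 2·[0.13 + 0.36 + 0.48] = 3 + 1.94 = 4.94.
Under uncorrelated errors the observed covariances equal the true-score covariances, so only the own-variance terms attenuate.
True-score variance = [0.57 + 0.78 + 0.71] + 1.94 = 2.06 + 1.94 = 4.
Reliability = 4 / 4.94 = 0.810.

0.810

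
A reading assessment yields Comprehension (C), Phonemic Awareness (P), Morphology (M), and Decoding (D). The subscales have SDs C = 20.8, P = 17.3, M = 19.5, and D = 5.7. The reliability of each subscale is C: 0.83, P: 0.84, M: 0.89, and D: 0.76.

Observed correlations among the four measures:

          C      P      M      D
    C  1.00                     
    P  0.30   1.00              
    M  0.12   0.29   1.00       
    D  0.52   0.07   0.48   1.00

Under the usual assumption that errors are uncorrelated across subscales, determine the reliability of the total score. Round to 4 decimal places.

0.9098

Var(C+P+M+D) = 20.8² + 17.3² + 19.5² + 5.7² + 2·[20.8·17.3·0.30 + 20.8·19.5·0.12 + 20.8·5.7·0.52 + 17.3·19.5·0.29 + 17.3·5.7·0.07 + 19.5·5.7·0.48] = 1144.67 + 752.723 = 1897.39.
Because errors are independent across components, Cov(Tᵢ,Tⱼ) = Cov(Xᵢ,Xⱼ); the off-diagonal part of the true-score variance is the same as above.
True-score variance = [20.8²·0.83 + 17.3²·0.84 + 19.5²·0.89 + 5.7²·0.76] + 752.723 = 973.61 + 752.723 = 1726.33.
Reliability = 1726.33 / 1897.39 = 0.9098.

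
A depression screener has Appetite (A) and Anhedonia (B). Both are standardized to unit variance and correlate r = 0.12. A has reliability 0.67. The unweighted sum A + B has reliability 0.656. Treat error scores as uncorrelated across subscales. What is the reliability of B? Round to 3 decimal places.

0.559

Var(A+B) = 2 + 2·0.12 = 2.240.
True-score variance = ρ_A + ρ_B + 2·0.12, so 0.656 = (0.67 + ρ_B + 0.24) / 2.240.
ρ_B = 0.656·2.240 − 0.67 − 0.24 = 0.559.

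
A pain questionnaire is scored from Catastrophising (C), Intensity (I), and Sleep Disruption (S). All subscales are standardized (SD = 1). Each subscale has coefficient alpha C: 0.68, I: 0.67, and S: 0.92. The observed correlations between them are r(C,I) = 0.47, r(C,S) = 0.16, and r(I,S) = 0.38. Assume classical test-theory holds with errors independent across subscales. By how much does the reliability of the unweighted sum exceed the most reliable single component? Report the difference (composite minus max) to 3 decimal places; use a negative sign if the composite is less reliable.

Var(sum) = 3 + 2.02 = 5.02; true-score variance = 2.27 + 2.02 = 4.29; composite reliability = 0.8546.
Max component reliability = 0.9200.
Difference = 0.8546 − 0.9200 = -0.065.

-0.065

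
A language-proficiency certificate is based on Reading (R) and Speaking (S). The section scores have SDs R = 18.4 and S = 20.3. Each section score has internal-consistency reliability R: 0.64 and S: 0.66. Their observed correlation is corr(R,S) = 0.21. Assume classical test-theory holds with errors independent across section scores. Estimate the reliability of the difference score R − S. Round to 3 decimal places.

Var(R−S) = 18.4² + 20.3² − 2·18.4·20.3·0.21 = 750.65 − 156.878 = 593.772.
With uncorrelated errors the cross-covariances are all true-score covariance, so they carry over unchanged; only the diagonal terms shrink to ρᵢσᵢ².
True-score variance = [18.4²·0.64 + 20.3²·0.66] − 156.878 = 488.658 − 156.878 = 331.779.
Reliability = 331.779 / 593.772 = 0.559.

0.559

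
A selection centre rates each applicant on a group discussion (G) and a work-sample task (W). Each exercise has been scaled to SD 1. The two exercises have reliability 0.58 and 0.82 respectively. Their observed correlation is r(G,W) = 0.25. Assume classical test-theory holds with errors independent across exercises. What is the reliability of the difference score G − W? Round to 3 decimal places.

0.600

Var(G−W) = 1 + 1 − 2·0.25 = 2 − 0.5 = 1.5.
Because errors are independent across components, Cov(Tᵢ,Tⱼ) = Cov(Xᵢ,Xⱼ); the off-diagonal part of the true-score variance is the same as above.
True-score variance = [0.58 + 0.82] − 0.5 = 1.4 − 0.5 = 0.9.
Reliability = 0.9 / 1.5 = 0.600.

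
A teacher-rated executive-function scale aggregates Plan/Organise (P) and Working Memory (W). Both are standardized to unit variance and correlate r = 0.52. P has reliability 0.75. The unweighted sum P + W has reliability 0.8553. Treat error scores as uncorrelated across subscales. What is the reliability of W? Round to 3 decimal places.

0.810

Var(P+W) = 2 + 2·0.52 = 3.040.
True-score variance = ρ_P + ρ_W + 2·0.52, so 0.8553 = (0.75 + ρ_W + 1.04) / 3.040.
ρ_W = 0.8553·3.040 − 0.75 − 1.04 = 0.810.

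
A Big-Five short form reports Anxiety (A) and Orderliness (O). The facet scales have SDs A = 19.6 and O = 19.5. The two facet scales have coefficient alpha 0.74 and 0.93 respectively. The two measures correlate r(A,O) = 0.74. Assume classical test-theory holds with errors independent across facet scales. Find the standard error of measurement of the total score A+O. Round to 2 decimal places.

11.25

Var(total) = 764.41 + 565.656 = 1330.07.
True-score variance = 637.911 + 565.656 = 1203.57, so reliability = 0.9049.
Error variance = 1330.07 − 1203.57 = 126.499; SEM = √126.499 = 11.25.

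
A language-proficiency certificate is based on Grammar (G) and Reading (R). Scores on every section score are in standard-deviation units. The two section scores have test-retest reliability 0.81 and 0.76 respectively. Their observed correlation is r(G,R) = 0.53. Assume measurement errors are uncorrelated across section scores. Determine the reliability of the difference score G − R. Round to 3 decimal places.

0.543

Var(G−R) = 1 + 1 − 2·0.53 = 2 − 1.06 = 0.94.
Because errors are independent across components, Cov(Tᵢ,Tⱼ) = Cov(Xᵢ,Xⱼ); the off-diagonal part of the true-score variance is the same as above.
True-score variance = [0.81 + 0.76] − 1.06 = 1.57 − 1.06 = 0.51.
Reliability = 0.51 / 0.94 = 0.543.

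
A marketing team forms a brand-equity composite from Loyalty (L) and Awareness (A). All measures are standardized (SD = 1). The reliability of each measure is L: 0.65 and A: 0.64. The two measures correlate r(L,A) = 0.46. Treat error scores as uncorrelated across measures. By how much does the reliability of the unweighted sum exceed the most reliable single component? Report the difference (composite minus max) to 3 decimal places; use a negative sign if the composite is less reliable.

Var(sum) = 2 + 0.92 = 2.92; true-score variance = 1.29 + 0.92 = 2.21; composite reliability = 0.7568.
Max component reliability = 0.6500.
Difference = 0.7568 − 0.6500 = 0.107.

0.107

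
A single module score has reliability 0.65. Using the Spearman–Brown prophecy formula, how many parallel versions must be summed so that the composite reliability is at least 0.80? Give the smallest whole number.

3

k ≥ ρ*(1−ρ₁)/(ρ₁(1−ρ*)) = 0.80·0.35 / (0.65·0.20) = 2.154.
Smallest integer k = 3.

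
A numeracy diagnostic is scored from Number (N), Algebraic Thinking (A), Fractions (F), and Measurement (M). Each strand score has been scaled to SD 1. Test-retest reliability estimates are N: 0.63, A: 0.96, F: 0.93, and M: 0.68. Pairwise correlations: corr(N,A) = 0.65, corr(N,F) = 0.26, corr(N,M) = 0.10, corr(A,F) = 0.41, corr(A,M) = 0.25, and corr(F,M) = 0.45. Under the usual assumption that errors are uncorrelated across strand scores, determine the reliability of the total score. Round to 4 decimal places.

Var(N+A+F+M) = 4 + 2·[0.65 + 0.26 + 0.10 + 0.41 + 0.25 + 0.45] = 4 + 4.24 = 8.24.
With uncorrelated errors the cross-covariances are all true-score covariance, so they carry over unchanged; only the diagonal terms shrink to ρᵢσᵢ².
True-score variance = [0.63 + 0.96 + 0.93 + 0.68] + 4.24 = 3.2 + 4.24 = 7.44.
Reliability = 7.44 / 8.24 = 0.9029.

0.9029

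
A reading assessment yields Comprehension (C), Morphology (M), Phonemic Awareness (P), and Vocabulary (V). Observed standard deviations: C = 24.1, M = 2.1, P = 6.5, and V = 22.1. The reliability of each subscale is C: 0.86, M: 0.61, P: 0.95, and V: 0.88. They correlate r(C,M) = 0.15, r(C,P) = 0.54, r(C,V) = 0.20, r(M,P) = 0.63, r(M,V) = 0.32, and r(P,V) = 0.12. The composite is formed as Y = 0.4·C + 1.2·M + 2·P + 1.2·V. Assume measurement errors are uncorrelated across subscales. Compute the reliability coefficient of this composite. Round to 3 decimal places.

0.922

Var(Y) = 0.4²·24.1² + 1.2²·2.1² + 2²·6.5² + 1.2²·22.1² + 2·[0.48·24.1·2.1·0.15 + 0.8·24.1·6.5·0.54 + 0.48·24.1·22.1·0.20 + 2.4·2.1·6.5·0.63 + 1.44·2.1·22.1·0.32 + 2.4·6.5·22.1·0.12] = 971.59 + 411.686 = 1383.28.
With uncorrelated errors the cross-covariances are all true-score covariance, so they carry over unchanged; only the diagonal terms shrink to ρᵢσᵢ².
True-score variance = [0.4²·24.1²·0.86 + 1.2²·2.1²·0.61 + 2²·6.5²·0.95 + 1.2²·22.1²·0.88] + 411.686 = 863.256 + 411.686 = 1274.94.
Reliability = 1274.94 / 1383.28 = 0.922.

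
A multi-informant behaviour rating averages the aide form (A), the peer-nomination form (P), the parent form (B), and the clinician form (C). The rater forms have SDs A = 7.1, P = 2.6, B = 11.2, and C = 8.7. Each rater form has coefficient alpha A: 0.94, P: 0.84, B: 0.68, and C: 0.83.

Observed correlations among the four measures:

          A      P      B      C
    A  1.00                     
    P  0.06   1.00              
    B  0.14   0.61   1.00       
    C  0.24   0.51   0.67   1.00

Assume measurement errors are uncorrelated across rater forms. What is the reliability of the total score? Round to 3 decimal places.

0.886

Var(A+P+B+C) = 7.1² + 2.6² + 11.2² + 8.7² + 2·[7.1·2.6·0.06 + 7.1·11.2·0.14 + 7.1·8.7·0.24 + 2.6·11.2·0.61 + 2.6·8.7·0.51 + 11.2·8.7·0.67] = 258.3 + 243.299 = 501.599.
Under uncorrelated errors the observed covariances equal the true-score covariances, so only the own-variance terms attenuate.
True-score variance = [7.1²·0.94 + 2.6²·0.84 + 11.2²·0.68 + 8.7²·0.83] + 243.299 = 201.186 + 243.299 = 444.484.
Reliability = 444.484 / 501.599 = 0.886.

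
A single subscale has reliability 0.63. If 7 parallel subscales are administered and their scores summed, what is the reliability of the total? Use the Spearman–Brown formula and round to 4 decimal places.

0.9226

ρ_k = kρ / (1 + (k−1)ρ) = 7·0.63 / (1 + 6·0.63) = 4.410 / 4.780 = 0.9226.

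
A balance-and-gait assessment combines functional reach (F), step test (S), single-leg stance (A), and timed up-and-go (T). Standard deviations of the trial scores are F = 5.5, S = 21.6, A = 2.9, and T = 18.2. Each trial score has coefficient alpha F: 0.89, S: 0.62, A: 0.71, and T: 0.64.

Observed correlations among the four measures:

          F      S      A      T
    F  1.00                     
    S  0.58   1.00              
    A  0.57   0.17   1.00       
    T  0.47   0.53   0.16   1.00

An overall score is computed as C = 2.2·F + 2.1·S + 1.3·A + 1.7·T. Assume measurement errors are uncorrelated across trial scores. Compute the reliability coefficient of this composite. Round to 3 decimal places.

Var(C) = 2.2²·5.5² + 2.1²·21.6² + 1.3²·2.9² + 1.7²·18.2² + 2·[4.62·5.5·21.6·0.58 + 2.86·5.5·2.9·0.57 + 3.74·5.5·18.2·0.47 + 2.73·21.6·2.9·0.17 + 3.57·21.6·18.2·0.53 + 2.21·2.9·18.2·0.16] = 3175.44 + 2623.7 = 5799.14.
Because errors are independent across components, Cov(Tᵢ,Tⱼ) = Cov(Xᵢ,Xⱼ); the off-diagonal part of the true-score variance is the same as above.
True-score variance = [2.2²·5.5²·0.89 + 2.1²·21.6²·0.62 + 1.3²·2.9²·0.71 + 1.7²·18.2²·0.64] + 2623.7 = 2028.73 + 2623.7 = 4652.43.
Reliability = 4652.43 / 5799.14 = 0.802.

0.802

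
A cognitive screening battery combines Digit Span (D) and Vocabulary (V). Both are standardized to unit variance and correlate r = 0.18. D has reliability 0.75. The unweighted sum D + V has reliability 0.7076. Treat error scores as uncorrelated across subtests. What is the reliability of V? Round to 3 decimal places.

0.560

Var(D+V) = 2 + 2·0.18 = 2.360.
True-score variance = ρ_D + ρ_V + 2·0.18, so 0.7076 = (0.75 + ρ_V + 0.36) / 2.360.
ρ_V = 0.7076·2.360 − 0.75 − 0.36 = 0.560.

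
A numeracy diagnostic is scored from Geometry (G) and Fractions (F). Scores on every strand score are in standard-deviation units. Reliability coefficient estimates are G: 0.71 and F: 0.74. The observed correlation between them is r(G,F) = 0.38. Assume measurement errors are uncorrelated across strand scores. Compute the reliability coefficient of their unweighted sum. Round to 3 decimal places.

Var(G+F) = 2 + 2·[0.38] = 2 + 0.76 = 2.76.
Because errors are independent across components, Cov(Tᵢ,Tⱼ) = Cov(Xᵢ,Xⱼ); the off-diagonal part of the true-score variance is the same as above.
True-score variance = [0.71 + 0.74] + 0.76 = 1.45 + 0.76 = 2.21.
Reliability = 2.21 / 2.76 = 0.801.

0.801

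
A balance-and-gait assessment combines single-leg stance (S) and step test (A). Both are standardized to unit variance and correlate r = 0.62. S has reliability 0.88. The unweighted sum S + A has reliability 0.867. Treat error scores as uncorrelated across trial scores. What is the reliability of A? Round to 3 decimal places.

Var(S+A) = 2 + 2·0.62 = 3.240.
True-score variance = ρ_S + ρ_A + 2·0.62, so 0.867 = (0.88 + ρ_A + 1.24) / 3.240.
ρ_A = 0.867·3.240 − 0.88 − 1.24 = 0.689.

0.689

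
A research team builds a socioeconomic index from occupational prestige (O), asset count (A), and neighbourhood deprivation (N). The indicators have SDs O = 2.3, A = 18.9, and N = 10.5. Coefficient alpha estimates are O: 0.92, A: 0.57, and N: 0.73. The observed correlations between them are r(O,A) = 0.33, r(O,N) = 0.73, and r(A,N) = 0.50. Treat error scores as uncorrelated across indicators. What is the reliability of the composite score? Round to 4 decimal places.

0.7500

Var(O+A+N) = 2.3² + 18.9² + 10.5² + 2·[2.3·18.9·0.33 + 2.3·10.5·0.73 + 18.9·10.5·0.50] = 472.75 + 262.399 = 735.149.
Under uncorrelated errors the observed covariances equal the true-score covariances, so only the own-variance terms attenuate.
True-score variance = [2.3²·0.92 + 18.9²·0.57 + 10.5²·0.73] + 262.399 = 288.959 + 262.399 = 551.358.
Reliability = 551.358 / 735.149 = 0.7500.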